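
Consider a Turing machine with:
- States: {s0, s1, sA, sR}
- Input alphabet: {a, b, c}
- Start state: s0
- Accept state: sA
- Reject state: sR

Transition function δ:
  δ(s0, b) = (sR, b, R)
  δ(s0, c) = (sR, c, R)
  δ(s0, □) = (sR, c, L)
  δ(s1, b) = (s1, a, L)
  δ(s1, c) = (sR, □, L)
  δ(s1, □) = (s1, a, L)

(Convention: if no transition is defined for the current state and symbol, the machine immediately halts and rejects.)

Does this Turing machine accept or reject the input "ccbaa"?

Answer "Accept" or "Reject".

Execution trace:
Initial: [s0]ccbaa
Step 1: δ(s0, c) = (sR, c, R) → c[sR]cbaa

The machine reaches the reject state sR and halts.

Answer: Reject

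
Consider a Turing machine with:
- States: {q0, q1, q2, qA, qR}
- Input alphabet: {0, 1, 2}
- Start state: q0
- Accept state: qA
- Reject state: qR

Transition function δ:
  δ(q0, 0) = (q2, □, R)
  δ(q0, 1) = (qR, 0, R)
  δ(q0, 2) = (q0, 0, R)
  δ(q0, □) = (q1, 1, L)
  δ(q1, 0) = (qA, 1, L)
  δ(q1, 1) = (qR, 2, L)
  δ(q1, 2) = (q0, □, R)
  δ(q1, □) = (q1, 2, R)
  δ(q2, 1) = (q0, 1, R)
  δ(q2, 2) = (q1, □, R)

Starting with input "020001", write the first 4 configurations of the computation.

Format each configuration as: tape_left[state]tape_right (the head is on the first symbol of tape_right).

Transitions applied:
Step 1: δ(q0, 0) = (q2, □, R)
Step 2: δ(q2, 2) = (q1, □, R)
Step 3: δ(q1, 0) = (qA, 1, L)

The first 4 configurations are:
[q0]020001 ⊢ □[q2]20001 ⊢ □□[q1]0001 ⊢ □[qA]□1001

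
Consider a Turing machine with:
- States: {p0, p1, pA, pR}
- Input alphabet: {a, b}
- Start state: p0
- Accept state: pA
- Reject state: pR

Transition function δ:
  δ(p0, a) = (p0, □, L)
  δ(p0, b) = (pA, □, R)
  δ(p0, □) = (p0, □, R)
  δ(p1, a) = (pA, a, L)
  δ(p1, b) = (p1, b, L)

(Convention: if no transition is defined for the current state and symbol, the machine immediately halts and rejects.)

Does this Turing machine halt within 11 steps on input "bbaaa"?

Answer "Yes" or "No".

Execution trace:
Initial: [p0]bbaaa
Step 1: δ(p0, b) = (pA, □, R) → □[pA]baaa

The machine reaches the accept state pA and halts.
The machine halted after 1 step (within the 11-step bound).

Answer: Yes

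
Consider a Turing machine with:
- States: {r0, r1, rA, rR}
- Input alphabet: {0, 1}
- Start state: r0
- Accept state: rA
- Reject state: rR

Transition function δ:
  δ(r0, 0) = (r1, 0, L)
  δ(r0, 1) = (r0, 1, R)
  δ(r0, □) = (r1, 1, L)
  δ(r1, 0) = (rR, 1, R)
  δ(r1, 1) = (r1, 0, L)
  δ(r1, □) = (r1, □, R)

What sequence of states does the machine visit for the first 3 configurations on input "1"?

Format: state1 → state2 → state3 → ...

Execution trace:
Initial: [r0]1
Step 1: δ(r0, 1) = (r0, 1, R) → 1[r0]□
Step 2: δ(r0, □) = (r1, 1, L) → [r1]11

State sequence: r0 → r0 → r1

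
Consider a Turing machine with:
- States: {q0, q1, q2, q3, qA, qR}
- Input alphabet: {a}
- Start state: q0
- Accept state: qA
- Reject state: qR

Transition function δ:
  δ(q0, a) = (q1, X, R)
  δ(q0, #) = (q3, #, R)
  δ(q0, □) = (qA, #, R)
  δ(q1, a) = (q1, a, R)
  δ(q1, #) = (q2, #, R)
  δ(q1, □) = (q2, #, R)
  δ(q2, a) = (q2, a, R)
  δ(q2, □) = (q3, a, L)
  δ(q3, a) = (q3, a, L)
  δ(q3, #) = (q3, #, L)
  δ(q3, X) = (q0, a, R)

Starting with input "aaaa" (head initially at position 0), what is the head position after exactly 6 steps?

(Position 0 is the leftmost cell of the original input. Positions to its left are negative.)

Execution trace (head position shown):
Step 0: [q0]aaaa  (head at position 0)
Step 1: move right → X[q1]aaa  (head at position 1)
Step 2: move right → Xa[q1]aa  (head at position 2)
Step 3: move right → Xaa[q1]a  (head at position 3)
Step 4: move right → Xaaa[q1]□  (head at position 4)
Step 5: move right → Xaaa#[q2]□  (head at position 5)
Step 6: move left → Xaaa[q3]#a  (head at position 4)

After 6 steps, the head is at position 4.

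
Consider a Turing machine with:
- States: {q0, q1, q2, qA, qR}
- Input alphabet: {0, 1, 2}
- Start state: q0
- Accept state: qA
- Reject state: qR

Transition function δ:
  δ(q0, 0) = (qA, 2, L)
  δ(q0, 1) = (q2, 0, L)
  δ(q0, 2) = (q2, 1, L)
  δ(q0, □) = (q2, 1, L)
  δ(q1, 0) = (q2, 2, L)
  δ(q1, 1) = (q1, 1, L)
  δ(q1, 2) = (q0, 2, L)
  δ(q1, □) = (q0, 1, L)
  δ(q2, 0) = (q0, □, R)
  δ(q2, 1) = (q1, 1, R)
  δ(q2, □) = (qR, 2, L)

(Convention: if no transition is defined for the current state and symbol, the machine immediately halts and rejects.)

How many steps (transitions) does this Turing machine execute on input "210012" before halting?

Execution trace:
Initial: [q0]210012
Step 1: δ(q0, 2) = (q2, 1, L) → [q2]□110012
Step 2: δ(q2, □) = (qR, 2, L) → [qR]□2110012

The machine reaches the reject state qR and halts.

The machine executed 2 steps before halting.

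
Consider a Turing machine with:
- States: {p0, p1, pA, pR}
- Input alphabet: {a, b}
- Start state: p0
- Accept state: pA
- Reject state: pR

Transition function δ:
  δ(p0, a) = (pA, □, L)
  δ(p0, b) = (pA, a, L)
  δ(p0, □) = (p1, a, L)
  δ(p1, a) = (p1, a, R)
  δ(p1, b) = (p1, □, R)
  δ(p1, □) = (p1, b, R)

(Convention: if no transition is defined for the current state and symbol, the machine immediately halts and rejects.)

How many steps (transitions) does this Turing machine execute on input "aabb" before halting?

Execution trace:
Initial: [p0]aabb
Step 1: δ(p0, a) = (pA, □, L) → [pA]□□abb

The machine reaches the accept state pA and halts.

The machine executed 1 step before halting.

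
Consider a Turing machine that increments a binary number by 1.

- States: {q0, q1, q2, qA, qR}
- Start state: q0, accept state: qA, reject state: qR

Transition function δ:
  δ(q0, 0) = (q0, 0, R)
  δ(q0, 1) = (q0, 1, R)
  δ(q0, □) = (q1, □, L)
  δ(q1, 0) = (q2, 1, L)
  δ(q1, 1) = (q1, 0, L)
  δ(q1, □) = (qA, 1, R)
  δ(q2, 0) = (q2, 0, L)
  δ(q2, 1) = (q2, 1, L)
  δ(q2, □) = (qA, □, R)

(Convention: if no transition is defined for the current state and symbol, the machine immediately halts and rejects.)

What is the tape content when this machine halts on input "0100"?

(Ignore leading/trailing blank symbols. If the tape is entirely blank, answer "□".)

Execution trace:
Initial: [q0]0100
Step 1: δ(q0, 0) = (q0, 0, R) → 0[q0]100
Step 2: δ(q0, 1) = (q0, 1, R) → 01[q0]00
Step 3: δ(q0, 0) = (q0, 0, R) → 010[q0]0
Step 4: δ(q0, 0) = (q0, 0, R) → 0100[q0]□
Step 5: δ(q0, □) = (q1, □, L) → 010[q1]0□
Step 6: δ(q1, 0) = (q2, 1, L) → 01[q2]01□
Step 7: δ(q2, 0) = (q2, 0, L) → 0[q2]101□
Step 8: δ(q2, 1) = (q2, 1, L) → [q2]0101□
Step 9: δ(q2, 0) = (q2, 0, L) → [q2]□0101□
Step 10: δ(q2, □) = (qA, □, R) → □[qA]0101□

The machine reaches the accept state qA and halts.

Final tape (ignoring leading/trailing blanks): 0101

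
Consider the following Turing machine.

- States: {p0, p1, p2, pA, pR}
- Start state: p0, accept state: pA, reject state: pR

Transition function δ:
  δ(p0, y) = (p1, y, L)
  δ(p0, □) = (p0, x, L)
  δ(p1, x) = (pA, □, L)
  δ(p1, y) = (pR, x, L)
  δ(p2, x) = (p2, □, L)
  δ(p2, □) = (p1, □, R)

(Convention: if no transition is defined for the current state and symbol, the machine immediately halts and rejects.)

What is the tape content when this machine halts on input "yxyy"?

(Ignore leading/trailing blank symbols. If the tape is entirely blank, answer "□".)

Execution trace:
Initial: [p0]yxyy
Step 1: δ(p0, y) = (p1, y, L) → [p1]□yxyy

No transition is defined for δ(p1, □). By convention the machine halts and rejects.

Final tape (ignoring leading/trailing blanks): yxyy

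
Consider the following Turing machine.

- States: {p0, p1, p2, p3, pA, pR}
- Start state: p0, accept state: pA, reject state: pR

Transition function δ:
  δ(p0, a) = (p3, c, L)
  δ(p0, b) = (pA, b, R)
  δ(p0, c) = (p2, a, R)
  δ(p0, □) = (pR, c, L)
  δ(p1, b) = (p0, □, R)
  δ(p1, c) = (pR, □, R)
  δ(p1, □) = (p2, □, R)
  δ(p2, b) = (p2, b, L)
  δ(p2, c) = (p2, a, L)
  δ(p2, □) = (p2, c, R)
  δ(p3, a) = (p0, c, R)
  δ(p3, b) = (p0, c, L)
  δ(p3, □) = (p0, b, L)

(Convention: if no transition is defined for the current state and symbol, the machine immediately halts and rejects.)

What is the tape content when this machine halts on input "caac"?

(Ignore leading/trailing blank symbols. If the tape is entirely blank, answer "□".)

Execution trace:
Initial: [p0]caac
Step 1: δ(p0, c) = (p2, a, R) → a[p2]aac

No transition is defined for δ(p2, a). By convention the machine halts and rejects.

Final tape (ignoring leading/trailing blanks): aaac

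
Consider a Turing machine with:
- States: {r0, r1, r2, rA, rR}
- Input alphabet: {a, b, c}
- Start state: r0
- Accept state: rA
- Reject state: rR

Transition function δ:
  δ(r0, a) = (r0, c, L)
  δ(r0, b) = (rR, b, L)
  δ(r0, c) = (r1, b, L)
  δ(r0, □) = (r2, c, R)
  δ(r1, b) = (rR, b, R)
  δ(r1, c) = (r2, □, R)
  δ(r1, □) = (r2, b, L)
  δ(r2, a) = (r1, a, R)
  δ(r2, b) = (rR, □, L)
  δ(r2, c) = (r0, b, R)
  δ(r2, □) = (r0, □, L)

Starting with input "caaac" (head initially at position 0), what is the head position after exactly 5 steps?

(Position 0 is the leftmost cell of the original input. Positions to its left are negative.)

Execution trace (head position shown):
Step 0: [r0]caaac  (head at position 0)
Step 1: move left → [r1]□baaac  (head at position -1)
Step 2: move left → [r2]□bbaaac  (head at position -2)
Step 3: move left → [r0]□□bbaaac  (head at position -3)
Step 4: move right → c[r2]□bbaaac  (head at position -2)
Step 5: move left → [r0]c□bbaaac  (head at position -3)

After 5 steps, the head is at position -3.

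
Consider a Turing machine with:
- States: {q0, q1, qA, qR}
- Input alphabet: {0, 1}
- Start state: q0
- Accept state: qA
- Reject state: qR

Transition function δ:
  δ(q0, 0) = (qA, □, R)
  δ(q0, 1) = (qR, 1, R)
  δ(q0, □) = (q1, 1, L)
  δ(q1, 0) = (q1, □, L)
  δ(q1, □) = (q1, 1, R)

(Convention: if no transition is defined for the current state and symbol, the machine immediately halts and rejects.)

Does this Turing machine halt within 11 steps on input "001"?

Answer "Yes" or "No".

Execution trace:
Initial: [q0]001
Step 1: δ(q0, 0) = (qA, □, R) → □[qA]01

The machine reaches the accept state qA and halts.
The machine halted after 1 step (within the 11-step bound).

Answer: Yes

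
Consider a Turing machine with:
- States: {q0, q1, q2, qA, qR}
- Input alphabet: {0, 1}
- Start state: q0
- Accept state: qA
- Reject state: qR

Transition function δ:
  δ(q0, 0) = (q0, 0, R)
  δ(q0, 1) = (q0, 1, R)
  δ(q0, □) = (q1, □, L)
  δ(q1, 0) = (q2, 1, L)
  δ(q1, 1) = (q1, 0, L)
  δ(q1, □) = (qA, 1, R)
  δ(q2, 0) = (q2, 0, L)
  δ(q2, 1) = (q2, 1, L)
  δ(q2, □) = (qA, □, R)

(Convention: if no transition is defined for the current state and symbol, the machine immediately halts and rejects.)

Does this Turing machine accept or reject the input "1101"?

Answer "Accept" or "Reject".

Execution trace:
Initial: [q0]1101
Step 1: δ(q0, 1) = (q0, 1, R) → 1[q0]101
Step 2: δ(q0, 1) = (q0, 1, R) → 11[q0]01
Step 3: δ(q0, 0) = (q0, 0, R) → 110[q0]1
Step 4: δ(q0, 1) = (q0, 1, R) → 1101[q0]□
Step 5: δ(q0, □) = (q1, □, L) → 110[q1]1□
Step 6: δ(q1, 1) = (q1, 0, L) → 11[q1]00□
Step 7: δ(q1, 0) = (q2, 1, L) → 1[q2]110□
Step 8: δ(q2, 1) = (q2, 1, L) → [q2]1110□
Step 9: δ(q2, 1) = (q2, 1, L) → [q2]□1110□
Step 10: δ(q2, □) = (qA, □, R) → □[qA]1110□

The machine reaches the accept state qA and halts.

Answer: Accept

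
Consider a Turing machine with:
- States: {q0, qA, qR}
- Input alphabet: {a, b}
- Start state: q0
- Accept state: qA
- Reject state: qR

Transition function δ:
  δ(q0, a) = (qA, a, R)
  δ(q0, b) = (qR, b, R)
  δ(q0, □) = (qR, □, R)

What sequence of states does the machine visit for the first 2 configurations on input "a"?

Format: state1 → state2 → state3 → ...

Execution trace:
Initial: [q0]a
Step 1: δ(q0, a) = (qA, a, R) → a[qA]□

The machine reaches the accept state qA and halts.

State sequence: q0 → qA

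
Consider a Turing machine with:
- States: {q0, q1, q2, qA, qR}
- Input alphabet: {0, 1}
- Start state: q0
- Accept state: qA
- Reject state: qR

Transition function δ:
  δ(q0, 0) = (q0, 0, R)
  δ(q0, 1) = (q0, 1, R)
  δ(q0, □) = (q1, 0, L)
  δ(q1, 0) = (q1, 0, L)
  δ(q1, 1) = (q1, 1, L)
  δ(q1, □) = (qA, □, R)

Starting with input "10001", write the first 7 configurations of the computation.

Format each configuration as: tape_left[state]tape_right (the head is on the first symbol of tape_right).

Transitions applied:
Step 1: δ(q0, 1) = (q0, 1, R)
Step 2: δ(q0, 0) = (q0, 0, R)
Step 3: δ(q0, 0) = (q0, 0, R)
Step 4: δ(q0, 0) = (q0, 0, R)
Step 5: δ(q0, 1) = (q0, 1, R)
Step 6: δ(q0, □) = (q1, 0, L)

The first 7 configurations are:
[q0]10001 ⊢ 1[q0]0001 ⊢ 10[q0]001 ⊢ 100[q0]01 ⊢ 1000[q0]1 ⊢ 10001[q0]□ ⊢ 1000[q1]10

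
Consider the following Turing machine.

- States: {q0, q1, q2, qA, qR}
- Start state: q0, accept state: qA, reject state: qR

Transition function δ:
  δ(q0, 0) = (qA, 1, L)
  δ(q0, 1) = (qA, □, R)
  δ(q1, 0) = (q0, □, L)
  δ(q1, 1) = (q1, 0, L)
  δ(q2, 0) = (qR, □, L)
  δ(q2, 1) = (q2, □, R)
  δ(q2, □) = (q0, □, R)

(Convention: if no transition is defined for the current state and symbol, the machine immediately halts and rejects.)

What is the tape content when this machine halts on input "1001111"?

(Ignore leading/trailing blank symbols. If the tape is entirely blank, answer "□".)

Execution trace:
Initial: [q0]1001111
Step 1: δ(q0, 1) = (qA, □, R) → □[qA]001111

The machine reaches the accept state qA and halts.

Final tape (ignoring leading/trailing blanks): 001111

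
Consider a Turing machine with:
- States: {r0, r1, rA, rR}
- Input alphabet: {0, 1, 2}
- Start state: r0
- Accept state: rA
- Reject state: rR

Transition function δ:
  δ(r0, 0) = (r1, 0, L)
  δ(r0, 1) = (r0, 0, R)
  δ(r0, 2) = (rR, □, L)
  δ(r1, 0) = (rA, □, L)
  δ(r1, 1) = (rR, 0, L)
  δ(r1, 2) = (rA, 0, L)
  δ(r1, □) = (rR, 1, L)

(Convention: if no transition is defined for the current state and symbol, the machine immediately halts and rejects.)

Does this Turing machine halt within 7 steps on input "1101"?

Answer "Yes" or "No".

Execution trace:
Initial: [r0]1101
Step 1: δ(r0, 1) = (r0, 0, R) → 0[r0]101
Step 2: δ(r0, 1) = (r0, 0, R) → 00[r0]01
Step 3: δ(r0, 0) = (r1, 0, L) → 0[r1]001
Step 4: δ(r1, 0) = (rA, □, L) → [rA]0□01

The machine reaches the accept state rA and halts.
The machine halted after 4 steps (within the 7-step bound).

Answer: Yes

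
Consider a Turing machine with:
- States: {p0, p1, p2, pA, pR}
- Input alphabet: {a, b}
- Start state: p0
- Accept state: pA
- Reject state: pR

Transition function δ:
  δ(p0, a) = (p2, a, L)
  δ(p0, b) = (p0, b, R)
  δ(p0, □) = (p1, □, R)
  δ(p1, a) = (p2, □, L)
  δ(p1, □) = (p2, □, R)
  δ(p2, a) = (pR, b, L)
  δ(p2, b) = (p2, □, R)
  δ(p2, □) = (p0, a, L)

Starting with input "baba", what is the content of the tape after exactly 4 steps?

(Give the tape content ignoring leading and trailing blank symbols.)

Execution trace:
Initial: [p0]baba
Step 1: δ(p0, b) = (p0, b, R) → b[p0]aba
Step 2: δ(p0, a) = (p2, a, L) → [p2]baba
Step 3: δ(p2, b) = (p2, □, R) → □[p2]aba
Step 4: δ(p2, a) = (pR, b, L) → [pR]□bba

The machine reaches the reject state pR and halts.

After 4 steps, the tape (ignoring leading/trailing blanks) is: bba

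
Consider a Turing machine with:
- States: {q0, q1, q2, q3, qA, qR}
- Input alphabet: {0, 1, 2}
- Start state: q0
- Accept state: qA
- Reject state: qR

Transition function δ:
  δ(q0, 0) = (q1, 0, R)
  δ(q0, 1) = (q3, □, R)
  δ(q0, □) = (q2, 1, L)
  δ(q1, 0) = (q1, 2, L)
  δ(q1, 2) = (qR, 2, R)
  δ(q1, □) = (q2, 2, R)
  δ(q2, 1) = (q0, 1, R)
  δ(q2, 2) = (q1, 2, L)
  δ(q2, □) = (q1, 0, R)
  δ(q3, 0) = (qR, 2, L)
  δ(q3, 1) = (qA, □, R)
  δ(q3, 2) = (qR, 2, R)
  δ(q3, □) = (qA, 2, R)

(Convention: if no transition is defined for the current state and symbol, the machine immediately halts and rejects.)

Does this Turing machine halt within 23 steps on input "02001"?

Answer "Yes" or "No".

Execution trace:
Initial: [q0]02001
Step 1: δ(q0, 0) = (q1, 0, R) → 0[q1]2001
Step 2: δ(q1, 2) = (qR, 2, R) → 02[qR]001

The machine reaches the reject state qR and halts.
The machine halted after 2 steps (within the 23-step bound).

Answer: Yes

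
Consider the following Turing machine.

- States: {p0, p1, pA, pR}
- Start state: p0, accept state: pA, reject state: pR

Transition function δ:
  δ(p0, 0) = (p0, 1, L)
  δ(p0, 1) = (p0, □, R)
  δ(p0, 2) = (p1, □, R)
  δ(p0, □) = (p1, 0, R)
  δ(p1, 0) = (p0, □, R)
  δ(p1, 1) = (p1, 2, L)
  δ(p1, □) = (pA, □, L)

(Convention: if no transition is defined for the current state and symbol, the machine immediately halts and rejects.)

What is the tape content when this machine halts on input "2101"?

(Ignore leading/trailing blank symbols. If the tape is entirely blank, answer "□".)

Execution trace:
Initial: [p0]2101
Step 1: δ(p0, 2) = (p1, □, R) → □[p1]101
Step 2: δ(p1, 1) = (p1, 2, L) → [p1]□201
Step 3: δ(p1, □) = (pA, □, L) → [pA]□□201

The machine reaches the accept state pA and halts.

Final tape (ignoring leading/trailing blanks): 201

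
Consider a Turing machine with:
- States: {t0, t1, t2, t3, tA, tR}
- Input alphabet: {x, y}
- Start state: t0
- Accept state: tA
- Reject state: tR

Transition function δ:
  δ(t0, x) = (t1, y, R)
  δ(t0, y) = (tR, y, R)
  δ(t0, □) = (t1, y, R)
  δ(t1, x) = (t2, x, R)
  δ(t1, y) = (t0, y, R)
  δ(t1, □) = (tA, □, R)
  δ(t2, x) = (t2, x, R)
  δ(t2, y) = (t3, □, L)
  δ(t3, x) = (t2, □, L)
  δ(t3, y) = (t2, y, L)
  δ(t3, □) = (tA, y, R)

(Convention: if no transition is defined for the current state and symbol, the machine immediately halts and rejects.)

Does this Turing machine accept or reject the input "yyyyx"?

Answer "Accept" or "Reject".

Execution trace:
Initial: [t0]yyyyx
Step 1: δ(t0, y) = (tR, y, R) → y[tR]yyyx

The machine reaches the reject state tR and halts.

Answer: Reject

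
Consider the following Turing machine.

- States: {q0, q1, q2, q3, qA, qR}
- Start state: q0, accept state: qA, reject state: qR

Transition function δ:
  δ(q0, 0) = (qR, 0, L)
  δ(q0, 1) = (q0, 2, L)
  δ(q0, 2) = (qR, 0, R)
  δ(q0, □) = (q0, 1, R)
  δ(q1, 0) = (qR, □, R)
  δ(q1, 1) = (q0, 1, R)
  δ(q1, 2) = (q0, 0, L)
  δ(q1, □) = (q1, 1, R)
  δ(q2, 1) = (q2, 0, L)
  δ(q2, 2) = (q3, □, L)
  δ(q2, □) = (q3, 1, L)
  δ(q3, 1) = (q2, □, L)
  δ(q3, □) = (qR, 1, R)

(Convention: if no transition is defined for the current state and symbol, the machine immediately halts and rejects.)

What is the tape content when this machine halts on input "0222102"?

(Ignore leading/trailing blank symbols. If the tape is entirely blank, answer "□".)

Execution trace:
Initial: [q0]0222102
Step 1: δ(q0, 0) = (qR, 0, L) → [qR]□0222102

The machine reaches the reject state qR and halts.

Final tape (ignoring leading/trailing blanks): 0222102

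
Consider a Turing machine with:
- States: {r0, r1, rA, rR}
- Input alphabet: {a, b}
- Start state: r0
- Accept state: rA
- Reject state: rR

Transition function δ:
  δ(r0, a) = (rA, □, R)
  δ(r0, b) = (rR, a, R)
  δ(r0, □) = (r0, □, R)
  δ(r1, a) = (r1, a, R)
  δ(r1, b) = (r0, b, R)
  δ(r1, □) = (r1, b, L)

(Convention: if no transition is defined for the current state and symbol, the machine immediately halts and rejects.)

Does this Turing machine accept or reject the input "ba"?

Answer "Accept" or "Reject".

Execution trace:
Initial: [r0]ba
Step 1: δ(r0, b) = (rR, a, R) → a[rR]a

The machine reaches the reject state rR and halts.

Answer: Reject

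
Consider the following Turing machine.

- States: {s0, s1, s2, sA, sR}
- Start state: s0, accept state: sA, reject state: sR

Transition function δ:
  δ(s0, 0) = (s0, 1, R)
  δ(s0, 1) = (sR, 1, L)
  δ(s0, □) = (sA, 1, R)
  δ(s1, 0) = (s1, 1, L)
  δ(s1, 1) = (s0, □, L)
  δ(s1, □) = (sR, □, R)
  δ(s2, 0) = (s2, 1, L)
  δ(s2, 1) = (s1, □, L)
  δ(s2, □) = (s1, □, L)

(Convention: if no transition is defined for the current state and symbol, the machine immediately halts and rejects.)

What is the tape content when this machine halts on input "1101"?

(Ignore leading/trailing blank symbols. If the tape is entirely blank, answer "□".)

Execution trace:
Initial: [s0]1101
Step 1: δ(s0, 1) = (sR, 1, L) → [sR]□1101

The machine reaches the reject state sR and halts.

Final tape (ignoring leading/trailing blanks): 1101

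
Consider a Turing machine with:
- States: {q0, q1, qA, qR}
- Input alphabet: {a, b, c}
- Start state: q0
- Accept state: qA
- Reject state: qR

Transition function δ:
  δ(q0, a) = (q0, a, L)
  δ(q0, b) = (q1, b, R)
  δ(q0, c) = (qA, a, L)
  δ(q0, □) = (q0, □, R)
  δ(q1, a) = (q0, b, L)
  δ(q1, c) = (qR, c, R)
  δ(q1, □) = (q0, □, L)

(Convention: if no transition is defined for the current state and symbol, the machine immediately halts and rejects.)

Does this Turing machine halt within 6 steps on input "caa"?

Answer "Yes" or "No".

Execution trace:
Initial: [q0]caa
Step 1: δ(q0, c) = (qA, a, L) → [qA]□aaa

The machine reaches the accept state qA and halts.
The machine halted after 1 step (within the 6-step bound).

Answer: Yes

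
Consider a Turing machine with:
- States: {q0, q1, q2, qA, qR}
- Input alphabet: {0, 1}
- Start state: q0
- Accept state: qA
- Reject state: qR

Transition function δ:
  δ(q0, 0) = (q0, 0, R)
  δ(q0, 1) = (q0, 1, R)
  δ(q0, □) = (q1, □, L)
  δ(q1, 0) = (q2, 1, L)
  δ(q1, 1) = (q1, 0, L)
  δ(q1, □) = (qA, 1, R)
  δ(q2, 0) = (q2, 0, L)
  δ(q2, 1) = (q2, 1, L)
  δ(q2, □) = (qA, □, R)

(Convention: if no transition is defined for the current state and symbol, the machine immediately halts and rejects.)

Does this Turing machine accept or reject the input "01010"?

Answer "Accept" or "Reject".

Execution trace:
Initial: [q0]01010
Step 1: δ(q0, 0) = (q0, 0, R) → 0[q0]1010
Step 2: δ(q0, 1) = (q0, 1, R) → 01[q0]010
Step 3: δ(q0, 0) = (q0, 0, R) → 010[q0]10
Step 4: δ(q0, 1) = (q0, 1, R) → 0101[q0]0
Step 5: δ(q0, 0) = (q0, 0, R) → 01010[q0]□
Step 6: δ(q0, □) = (q1, □, L) → 0101[q1]0□
Step 7: δ(q1, 0) = (q2, 1, L) → 010[q2]11□
Step 8: δ(q2, 1) = (q2, 1, L) → 01[q2]011□
Step 9: δ(q2, 0) = (q2, 0, L) → 0[q2]1011□
Step 10: δ(q2, 1) = (q2, 1, L) → [q2]01011□
Step 11: δ(q2, 0) = (q2, 0, L) → [q2]□01011□
Step 12: δ(q2, □) = (qA, □, R) → □[qA]01011□

The machine reaches the accept state qA and halts.

Answer: Accept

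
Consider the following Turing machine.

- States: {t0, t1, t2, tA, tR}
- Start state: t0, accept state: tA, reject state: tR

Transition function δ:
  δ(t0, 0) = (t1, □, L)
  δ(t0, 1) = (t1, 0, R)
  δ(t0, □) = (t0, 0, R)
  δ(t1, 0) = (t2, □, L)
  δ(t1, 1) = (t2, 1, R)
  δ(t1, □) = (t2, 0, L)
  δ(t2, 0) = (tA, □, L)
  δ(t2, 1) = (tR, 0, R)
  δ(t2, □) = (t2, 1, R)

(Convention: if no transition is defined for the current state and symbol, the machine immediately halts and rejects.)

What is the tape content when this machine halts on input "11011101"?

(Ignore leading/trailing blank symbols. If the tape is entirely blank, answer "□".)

Execution trace:
Initial: [t0]11011101
Step 1: δ(t0, 1) = (t1, 0, R) → 0[t1]1011101
Step 2: δ(t1, 1) = (t2, 1, R) → 01[t2]011101
Step 3: δ(t2, 0) = (tA, □, L) → 0[tA]1□11101

The machine reaches the accept state tA and halts.

Final tape (ignoring leading/trailing blanks): 01□11101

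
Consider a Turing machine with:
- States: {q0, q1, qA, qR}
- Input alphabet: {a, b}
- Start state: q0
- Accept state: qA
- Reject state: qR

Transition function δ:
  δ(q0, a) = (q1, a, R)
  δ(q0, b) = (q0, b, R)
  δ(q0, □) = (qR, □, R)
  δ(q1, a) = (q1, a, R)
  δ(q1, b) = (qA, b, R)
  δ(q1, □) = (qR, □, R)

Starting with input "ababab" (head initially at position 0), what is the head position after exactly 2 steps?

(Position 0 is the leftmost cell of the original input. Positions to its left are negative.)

Execution trace (head position shown):
Step 0: [q0]ababab  (head at position 0)
Step 1: move right → a[q1]babab  (head at position 1)
Step 2: move right → ab[qA]abab  (head at position 2)

After 2 steps, the head is at position 2.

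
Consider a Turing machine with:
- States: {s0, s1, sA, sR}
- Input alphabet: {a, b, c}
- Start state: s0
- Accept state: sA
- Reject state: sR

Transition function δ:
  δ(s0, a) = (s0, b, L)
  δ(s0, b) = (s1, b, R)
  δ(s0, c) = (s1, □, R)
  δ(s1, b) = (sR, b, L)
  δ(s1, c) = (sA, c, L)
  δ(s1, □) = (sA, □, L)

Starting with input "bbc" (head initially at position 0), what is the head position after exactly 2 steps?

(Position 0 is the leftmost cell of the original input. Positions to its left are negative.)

Execution trace (head position shown):
Step 0: [s0]bbc  (head at position 0)
Step 1: move right → b[s1]bc  (head at position 1)
Step 2: move left → [sR]bbc  (head at position 0)

After 2 steps, the head is at position 0.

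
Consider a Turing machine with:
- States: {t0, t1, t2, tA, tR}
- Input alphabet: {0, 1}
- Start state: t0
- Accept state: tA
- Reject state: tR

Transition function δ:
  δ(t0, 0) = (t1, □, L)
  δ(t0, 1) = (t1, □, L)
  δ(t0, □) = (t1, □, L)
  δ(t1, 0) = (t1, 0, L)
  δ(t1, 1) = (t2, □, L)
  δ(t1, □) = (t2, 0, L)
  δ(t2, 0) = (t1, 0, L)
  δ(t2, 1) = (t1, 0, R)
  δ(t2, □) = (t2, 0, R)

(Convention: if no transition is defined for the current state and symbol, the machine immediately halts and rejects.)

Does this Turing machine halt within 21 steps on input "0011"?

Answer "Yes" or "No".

Execution trace:
Initial: [t0]0011
Step 1: δ(t0, 0) = (t1, □, L) → [t1]□□011
Step 2: δ(t1, □) = (t2, 0, L) → [t2]□0□011
Step 3: δ(t2, □) = (t2, 0, R) → 0[t2]0□011
Step 4: δ(t2, 0) = (t1, 0, L) → [t1]00□011
Step 5: δ(t1, 0) = (t1, 0, L) → [t1]□00□011
Step 6: δ(t1, □) = (t2, 0, L) → [t2]□000□011
Step 7: δ(t2, □) = (t2, 0, R) → 0[t2]000□011
Step 8: δ(t2, 0) = (t1, 0, L) → [t1]0000□011
Step 9: δ(t1, 0) = (t1, 0, L) → [t1]□0000□011
Step 10: δ(t1, □) = (t2, 0, L) → [t2]□00000□011
Step 11: δ(t2, □) = (t2, 0, R) → 0[t2]00000□011
Step 12: δ(t2, 0) = (t1, 0, L) → [t1]000000□011
Step 13: δ(t1, 0) = (t1, 0, L) → [t1]□000000□011
Step 14: δ(t1, □) = (t2, 0, L) → [t2]□0000000□011
Step 15: δ(t2, □) = (t2, 0, R) → 0[t2]0000000□011
Step 16: δ(t2, 0) = (t1, 0, L) → [t1]00000000□011
Step 17: δ(t1, 0) = (t1, 0, L) → [t1]□00000000□011
Step 18: δ(t1, □) = (t2, 0, L) → [t2]□000000000□011
Step 19: δ(t2, □) = (t2, 0, R) → 0[t2]000000000□011
Step 20: δ(t2, 0) = (t1, 0, L) → [t1]0000000000□011
Step 21: δ(t1, 0) = (t1, 0, L) → [t1]□0000000000□011

The machine has not reached a halting state after 21 steps.
The machine did not halt within the 21-step bound.

Answer: No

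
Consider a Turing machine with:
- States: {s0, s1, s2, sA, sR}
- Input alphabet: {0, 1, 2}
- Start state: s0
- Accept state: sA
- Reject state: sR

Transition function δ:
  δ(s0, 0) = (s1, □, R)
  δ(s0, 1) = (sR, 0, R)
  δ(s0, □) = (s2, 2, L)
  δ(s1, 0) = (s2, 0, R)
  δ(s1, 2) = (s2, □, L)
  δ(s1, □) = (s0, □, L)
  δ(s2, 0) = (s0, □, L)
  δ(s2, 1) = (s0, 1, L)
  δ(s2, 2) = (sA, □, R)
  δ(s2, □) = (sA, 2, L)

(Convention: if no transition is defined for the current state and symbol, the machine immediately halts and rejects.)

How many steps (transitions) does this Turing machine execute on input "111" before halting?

Execution trace:
Initial: [s0]111
Step 1: δ(s0, 1) = (sR, 0, R) → 0[sR]11

The machine reaches the reject state sR and halts.

The machine executed 1 step before halting.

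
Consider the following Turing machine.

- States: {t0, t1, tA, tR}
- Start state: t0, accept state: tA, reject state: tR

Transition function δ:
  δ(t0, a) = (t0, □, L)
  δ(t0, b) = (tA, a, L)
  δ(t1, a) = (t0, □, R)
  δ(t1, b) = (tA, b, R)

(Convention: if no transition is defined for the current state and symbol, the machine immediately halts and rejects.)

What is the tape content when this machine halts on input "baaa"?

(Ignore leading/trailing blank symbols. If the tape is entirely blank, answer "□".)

Execution trace:
Initial: [t0]baaa
Step 1: δ(t0, b) = (tA, a, L) → [tA]□aaaa

The machine reaches the accept state tA and halts.

Final tape (ignoring leading/trailing blanks): aaaa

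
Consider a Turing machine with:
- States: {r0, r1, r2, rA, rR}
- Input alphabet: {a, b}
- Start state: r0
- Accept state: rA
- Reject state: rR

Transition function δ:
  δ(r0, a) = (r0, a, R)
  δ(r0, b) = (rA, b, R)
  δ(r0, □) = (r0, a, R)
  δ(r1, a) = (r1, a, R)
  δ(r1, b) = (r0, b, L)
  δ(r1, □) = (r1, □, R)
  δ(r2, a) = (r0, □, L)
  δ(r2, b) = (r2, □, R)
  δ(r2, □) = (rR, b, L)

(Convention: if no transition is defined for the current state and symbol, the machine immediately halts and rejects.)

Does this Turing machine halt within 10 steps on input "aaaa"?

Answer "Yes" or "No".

Execution trace:
Initial: [r0]aaaa
Step 1: δ(r0, a) = (r0, a, R) → a[r0]aaa
Step 2: δ(r0, a) = (r0, a, R) → aa[r0]aa
Step 3: δ(r0, a) = (r0, a, R) → aaa[r0]a
Step 4: δ(r0, a) = (r0, a, R) → aaaa[r0]□
Step 5: δ(r0, □) = (r0, a, R) → aaaaa[r0]□
Step 6: δ(r0, □) = (r0, a, R) → aaaaaa[r0]□
Step 7: δ(r0, □) = (r0, a, R) → aaaaaaa[r0]□
Step 8: δ(r0, □) = (r0, a, R) → aaaaaaaa[r0]□
Step 9: δ(r0, □) = (r0, a, R) → aaaaaaaaa[r0]□
Step 10: δ(r0, □) = (r0, a, R) → aaaaaaaaaa[r0]□

The machine has not reached a halting state after 10 steps.
The machine did not halt within the 10-step bound.

Answer: No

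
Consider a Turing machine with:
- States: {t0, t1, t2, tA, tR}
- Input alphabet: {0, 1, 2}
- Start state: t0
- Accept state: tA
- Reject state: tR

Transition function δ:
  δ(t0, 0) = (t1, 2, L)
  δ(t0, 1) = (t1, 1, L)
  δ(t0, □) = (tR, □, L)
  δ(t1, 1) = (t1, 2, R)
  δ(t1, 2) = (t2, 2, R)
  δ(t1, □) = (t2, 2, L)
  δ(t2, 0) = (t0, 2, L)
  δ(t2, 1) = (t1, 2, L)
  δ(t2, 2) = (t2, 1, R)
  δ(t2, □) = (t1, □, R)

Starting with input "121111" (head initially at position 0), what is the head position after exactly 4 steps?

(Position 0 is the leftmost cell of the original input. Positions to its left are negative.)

Execution trace (head position shown):
Step 0: [t0]121111  (head at position 0)
Step 1: move left → [t1]□121111  (head at position -1)
Step 2: move left → [t2]□2121111  (head at position -2)
Step 3: move right → □[t1]2121111  (head at position -1)
Step 4: move right → □2[t2]121111  (head at position 0)

After 4 steps, the head is at position 0.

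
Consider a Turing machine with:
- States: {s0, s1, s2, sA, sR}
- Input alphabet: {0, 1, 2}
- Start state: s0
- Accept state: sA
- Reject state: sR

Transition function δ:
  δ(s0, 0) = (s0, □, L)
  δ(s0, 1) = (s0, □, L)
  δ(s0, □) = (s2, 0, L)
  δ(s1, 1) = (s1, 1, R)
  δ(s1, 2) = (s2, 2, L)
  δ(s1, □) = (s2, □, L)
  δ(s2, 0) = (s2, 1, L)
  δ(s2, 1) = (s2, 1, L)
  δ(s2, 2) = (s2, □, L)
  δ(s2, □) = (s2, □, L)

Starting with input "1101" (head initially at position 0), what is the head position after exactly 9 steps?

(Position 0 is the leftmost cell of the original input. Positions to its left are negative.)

Execution trace (head position shown):
Step 0: [s0]1101  (head at position 0)
Step 1: move left → [s0]□□101  (head at position -1)
Step 2: move left → [s2]□0□101  (head at position -2)
Step 3: move left → [s2]□□0□101  (head at position -3)
Step 4: move left → [s2]□□□0□101  (head at position -4)
Step 5: move left → [s2]□□□□0□101  (head at position -5)
Step 6: move left → [s2]□□□□□0□101  (head at position -6)
Step 7: move left → [s2]□□□□□□0□101  (head at position -7)
Step 8: move left → [s2]□□□□□□□0□101  (head at position -8)
Step 9: move left → [s2]□□□□□□□□0□101  (head at position -9)

After 9 steps, the head is at position -9.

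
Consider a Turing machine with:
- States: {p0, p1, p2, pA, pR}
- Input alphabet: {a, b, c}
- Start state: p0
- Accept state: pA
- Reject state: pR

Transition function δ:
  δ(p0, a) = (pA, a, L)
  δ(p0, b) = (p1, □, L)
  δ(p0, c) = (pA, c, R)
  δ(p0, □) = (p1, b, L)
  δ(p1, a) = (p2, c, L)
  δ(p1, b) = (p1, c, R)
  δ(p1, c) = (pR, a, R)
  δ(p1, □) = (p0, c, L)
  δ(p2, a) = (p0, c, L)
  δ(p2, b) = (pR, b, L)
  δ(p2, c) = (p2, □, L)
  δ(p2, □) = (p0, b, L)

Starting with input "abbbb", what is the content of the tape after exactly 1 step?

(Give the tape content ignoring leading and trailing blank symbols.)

Execution trace:
Initial: [p0]abbbb
Step 1: δ(p0, a) = (pA, a, L) → [pA]□abbbb

The machine reaches the accept state pA and halts.

After 1 step, the tape (ignoring leading/trailing blanks) is: abbbb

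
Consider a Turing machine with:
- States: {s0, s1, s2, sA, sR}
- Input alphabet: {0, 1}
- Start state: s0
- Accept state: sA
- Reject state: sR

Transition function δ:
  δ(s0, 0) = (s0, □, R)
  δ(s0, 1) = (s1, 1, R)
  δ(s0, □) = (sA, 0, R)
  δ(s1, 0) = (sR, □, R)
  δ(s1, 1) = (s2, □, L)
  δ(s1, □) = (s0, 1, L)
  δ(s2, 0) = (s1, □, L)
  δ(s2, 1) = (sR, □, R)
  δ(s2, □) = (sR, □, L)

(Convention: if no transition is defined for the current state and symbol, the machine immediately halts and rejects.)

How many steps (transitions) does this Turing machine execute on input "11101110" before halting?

Execution trace:
Initial: [s0]11101110
Step 1: δ(s0, 1) = (s1, 1, R) → 1[s1]1101110
Step 2: δ(s1, 1) = (s2, □, L) → [s2]1□101110
Step 3: δ(s2, 1) = (sR, □, R) → □[sR]□101110

The machine reaches the reject state sR and halts.

The machine executed 3 steps before halting.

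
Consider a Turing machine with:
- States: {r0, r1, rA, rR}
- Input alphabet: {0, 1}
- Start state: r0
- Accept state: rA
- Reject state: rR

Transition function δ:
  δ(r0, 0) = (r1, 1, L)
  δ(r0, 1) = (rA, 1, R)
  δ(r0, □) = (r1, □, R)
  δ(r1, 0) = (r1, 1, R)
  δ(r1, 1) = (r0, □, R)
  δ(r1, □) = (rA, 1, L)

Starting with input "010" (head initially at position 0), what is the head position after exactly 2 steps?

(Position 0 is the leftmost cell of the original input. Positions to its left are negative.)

Execution trace (head position shown):
Step 0: [r0]010  (head at position 0)
Step 1: move left → [r1]□110  (head at position -1)
Step 2: move left → [rA]□1110  (head at position -2)

After 2 steps, the head is at position -2.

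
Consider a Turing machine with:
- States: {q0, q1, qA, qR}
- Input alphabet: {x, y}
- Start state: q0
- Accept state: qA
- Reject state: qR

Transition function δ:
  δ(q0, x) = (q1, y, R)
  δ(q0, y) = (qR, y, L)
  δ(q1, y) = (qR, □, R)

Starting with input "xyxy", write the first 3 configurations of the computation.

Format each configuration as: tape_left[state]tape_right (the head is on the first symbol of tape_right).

Transitions applied:
Step 1: δ(q0, x) = (q1, y, R)
Step 2: δ(q1, y) = (qR, □, R)

The first 3 configurations are:
[q0]xyxy ⊢ y[q1]yxy ⊢ y□[qR]xy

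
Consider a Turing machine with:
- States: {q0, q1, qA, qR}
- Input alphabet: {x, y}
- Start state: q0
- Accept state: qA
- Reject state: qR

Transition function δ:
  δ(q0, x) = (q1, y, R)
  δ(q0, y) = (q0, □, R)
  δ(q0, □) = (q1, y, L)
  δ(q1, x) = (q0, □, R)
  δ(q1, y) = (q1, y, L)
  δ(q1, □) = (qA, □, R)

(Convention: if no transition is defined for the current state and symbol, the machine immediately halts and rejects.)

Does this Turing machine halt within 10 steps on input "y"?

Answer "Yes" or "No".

Execution trace:
Initial: [q0]y
Step 1: δ(q0, y) = (q0, □, R) → □[q0]□
Step 2: δ(q0, □) = (q1, y, L) → [q1]□y
Step 3: δ(q1, □) = (qA, □, R) → □[qA]y

The machine reaches the accept state qA and halts.
The machine halted after 3 steps (within the 10-step bound).

Answer: Yes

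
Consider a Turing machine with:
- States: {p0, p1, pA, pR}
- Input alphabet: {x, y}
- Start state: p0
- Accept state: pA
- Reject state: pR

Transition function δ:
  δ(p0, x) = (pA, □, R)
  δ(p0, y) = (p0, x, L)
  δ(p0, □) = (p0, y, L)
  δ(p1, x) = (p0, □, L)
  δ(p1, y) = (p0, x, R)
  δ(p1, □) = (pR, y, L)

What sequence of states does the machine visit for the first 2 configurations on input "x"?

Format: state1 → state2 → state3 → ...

Execution trace:
Initial: [p0]x
Step 1: δ(p0, x) = (pA, □, R) → □[pA]□

The machine reaches the accept state pA and halts.

State sequence: p0 → pA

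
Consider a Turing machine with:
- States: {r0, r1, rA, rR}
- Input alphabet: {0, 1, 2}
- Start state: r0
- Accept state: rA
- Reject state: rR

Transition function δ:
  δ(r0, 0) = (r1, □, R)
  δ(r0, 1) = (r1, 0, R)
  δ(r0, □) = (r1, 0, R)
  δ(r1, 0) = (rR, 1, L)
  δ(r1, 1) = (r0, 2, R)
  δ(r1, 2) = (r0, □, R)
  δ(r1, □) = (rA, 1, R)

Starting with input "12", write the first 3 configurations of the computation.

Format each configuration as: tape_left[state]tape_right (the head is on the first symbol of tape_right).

Transitions applied:
Step 1: δ(r0, 1) = (r1, 0, R)
Step 2: δ(r1, 2) = (r0, □, R)

The first 3 configurations are:
[r0]12 ⊢ 0[r1]2 ⊢ 0□[r0]□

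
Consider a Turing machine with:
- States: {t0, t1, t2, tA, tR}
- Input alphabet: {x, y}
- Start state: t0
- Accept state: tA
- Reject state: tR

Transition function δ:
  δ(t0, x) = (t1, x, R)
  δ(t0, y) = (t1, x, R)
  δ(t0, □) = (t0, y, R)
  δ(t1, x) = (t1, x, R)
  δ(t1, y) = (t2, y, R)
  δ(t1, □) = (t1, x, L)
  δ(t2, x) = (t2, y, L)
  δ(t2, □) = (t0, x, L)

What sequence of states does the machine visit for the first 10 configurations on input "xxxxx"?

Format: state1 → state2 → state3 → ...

Execution trace:
Initial: [t0]xxxxx
Step 1: δ(t0, x) = (t1, x, R) → x[t1]xxxx
Step 2: δ(t1, x) = (t1, x, R) → xx[t1]xxx
Step 3: δ(t1, x) = (t1, x, R) → xxx[t1]xx
Step 4: δ(t1, x) = (t1, x, R) → xxxx[t1]x
Step 5: δ(t1, x) = (t1, x, R) → xxxxx[t1]□
Step 6: δ(t1, □) = (t1, x, L) → xxxx[t1]xx
Step 7: δ(t1, x) = (t1, x, R) → xxxxx[t1]x
Step 8: δ(t1, x) = (t1, x, R) → xxxxxx[t1]□
Step 9: δ(t1, □) = (t1, x, L) → xxxxx[t1]xx

State sequence: t0 → t1 → t1 → t1 → t1 → t1 → t1 → t1 → t1 → t1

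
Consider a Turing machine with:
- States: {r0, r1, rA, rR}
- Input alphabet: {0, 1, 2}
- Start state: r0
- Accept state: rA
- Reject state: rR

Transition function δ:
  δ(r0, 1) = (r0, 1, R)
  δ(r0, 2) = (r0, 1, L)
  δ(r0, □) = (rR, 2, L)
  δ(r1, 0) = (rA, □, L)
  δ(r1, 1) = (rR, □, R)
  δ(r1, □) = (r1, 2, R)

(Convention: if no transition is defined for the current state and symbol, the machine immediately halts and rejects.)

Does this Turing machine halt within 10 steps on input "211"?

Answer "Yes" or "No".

Execution trace:
Initial: [r0]211
Step 1: δ(r0, 2) = (r0, 1, L) → [r0]□111
Step 2: δ(r0, □) = (rR, 2, L) → [rR]□2111

The machine reaches the reject state rR and halts.
The machine halted after 2 steps (within the 10-step bound).

Answer: Yes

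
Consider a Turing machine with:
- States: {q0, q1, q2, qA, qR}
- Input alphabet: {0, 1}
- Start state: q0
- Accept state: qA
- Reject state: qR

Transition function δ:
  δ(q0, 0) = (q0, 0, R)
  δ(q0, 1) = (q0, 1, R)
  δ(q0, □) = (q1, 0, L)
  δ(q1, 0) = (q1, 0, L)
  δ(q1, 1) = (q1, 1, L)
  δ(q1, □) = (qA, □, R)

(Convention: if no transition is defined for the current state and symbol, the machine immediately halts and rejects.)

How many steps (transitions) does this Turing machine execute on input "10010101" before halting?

Execution trace:
Initial: [q0]10010101
Step 1: δ(q0, 1) = (q0, 1, R) → 1[q0]0010101
Step 2: δ(q0, 0) = (q0, 0, R) → 10[q0]010101
Step 3: δ(q0, 0) = (q0, 0, R) → 100[q0]10101
Step 4: δ(q0, 1) = (q0, 1, R) → 1001[q0]0101
Step 5: δ(q0, 0) = (q0, 0, R) → 10010[q0]101
Step 6: δ(q0, 1) = (q0, 1, R) → 100101[q0]01
Step 7: δ(q0, 0) = (q0, 0, R) → 1001010[q0]1
Step 8: δ(q0, 1) = (q0, 1, R) → 10010101[q0]□
Step 9: δ(q0, □) = (q1, 0, L) → 1001010[q1]10
Step 10: δ(q1, 1) = (q1, 1, L) → 100101[q1]010
Step 11: δ(q1, 0) = (q1, 0, L) → 10010[q1]1010
Step 12: δ(q1, 1) = (q1, 1, L) → 1001[q1]01010
Step 13: δ(q1, 0) = (q1, 0, L) → 100[q1]101010
Step 14: δ(q1, 1) = (q1, 1, L) → 10[q1]0101010
Step 15: δ(q1, 0) = (q1, 0, L) → 1[q1]00101010
Step 16: δ(q1, 0) = (q1, 0, L) → [q1]100101010
Step 17: δ(q1, 1) = (q1, 1, L) → [q1]□100101010
Step 18: δ(q1, □) = (qA, □, R) → □[qA]100101010

The machine reaches the accept state qA and halts.

The machine executed 18 steps before halting.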